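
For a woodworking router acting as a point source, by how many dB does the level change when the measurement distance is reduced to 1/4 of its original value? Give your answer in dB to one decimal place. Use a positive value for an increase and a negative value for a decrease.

+12.0 dB

Point-source spreading: ΔL = −20·log₁₀(r₂/r₁).
ΔL = −20·log₁₀(0.25) = +12.04 dB.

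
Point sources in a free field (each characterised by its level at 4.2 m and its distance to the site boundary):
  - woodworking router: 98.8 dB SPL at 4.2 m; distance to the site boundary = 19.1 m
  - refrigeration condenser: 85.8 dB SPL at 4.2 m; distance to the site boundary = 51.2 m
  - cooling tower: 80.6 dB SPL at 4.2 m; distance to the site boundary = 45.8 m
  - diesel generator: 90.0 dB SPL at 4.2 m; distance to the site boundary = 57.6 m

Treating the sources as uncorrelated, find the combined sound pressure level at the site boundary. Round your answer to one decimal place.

First find each source's level at the receiver (point-source: −20·log₁₀(r/r_ref)), then combine on an intensity basis.
woodworking router: 98.8 − 20·log₁₀(19.1/4.2) = 98.8 − 13.16 = 85.64 dB SPL.
refrigeration condenser: 85.8 − 20·log₁₀(51.2/4.2) = 85.8 − 21.72 = 64.08 dB SPL.
cooling tower: 80.6 − 20·log₁₀(45.8/4.2) = 80.6 − 20.75 = 59.85 dB SPL.
diesel generator: 90.0 − 20·log₁₀(57.6/4.2) = 90.0 − 22.74 = 67.26 dB SPL.
Σ 10^(L/10) = 3.756e+08 → L_total = 10·log₁₀(3.756e+08) = 85.75 dB SPL.

85.7 dB SPL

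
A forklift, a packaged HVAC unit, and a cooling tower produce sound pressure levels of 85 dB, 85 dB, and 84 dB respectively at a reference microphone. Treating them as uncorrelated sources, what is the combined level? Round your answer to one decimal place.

89.5 dB

Incoherent sources combine by intensity addition: L_total = 10·log₁₀(Σ 10^(L_i/10)).
Σ 10^(L/10) = 10^(85/10) + 10^(85/10) + 10^(84/10) = 8.836e+08.
L_total = 10·log₁₀(8.836e+08) = 89.46 dB.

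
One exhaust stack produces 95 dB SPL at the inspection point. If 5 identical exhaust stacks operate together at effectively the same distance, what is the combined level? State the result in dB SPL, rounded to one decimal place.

102.0 dB SPL

N identical incoherent sources raise the level by 10·log₁₀ N.
L_total = 95 + 10·log₁₀(5) = 95 + 6.990 = 101.99 dB SPL.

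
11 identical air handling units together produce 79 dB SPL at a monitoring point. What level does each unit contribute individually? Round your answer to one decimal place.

68.6 dB SPL

For N identical incoherent sources L_total = L₁ + 10·log₁₀ N, so L₁ = 79 − 10·log₁₀(11) = 79 − 10.414.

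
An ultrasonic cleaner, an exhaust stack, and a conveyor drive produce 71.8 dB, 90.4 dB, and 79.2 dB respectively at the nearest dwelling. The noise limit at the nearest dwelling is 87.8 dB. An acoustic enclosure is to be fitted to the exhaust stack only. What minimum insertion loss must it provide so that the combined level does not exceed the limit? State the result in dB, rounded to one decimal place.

Everything except the exhaust stack sums to 10^(71.8/10) + 10^(79.2/10) = 9.831e+07 in linear terms, 79.93 dB.
The limit corresponds to 10^(87.8/10) = 6.026e+08; subtracting the fixed part leaves 5.042e+08 for the exhaust stack, i.e. 87.03 dB.
So the exhaust stack must be reduced from 90.4 to 87.03 dB: IL = 3.37 dB.

3.4 dB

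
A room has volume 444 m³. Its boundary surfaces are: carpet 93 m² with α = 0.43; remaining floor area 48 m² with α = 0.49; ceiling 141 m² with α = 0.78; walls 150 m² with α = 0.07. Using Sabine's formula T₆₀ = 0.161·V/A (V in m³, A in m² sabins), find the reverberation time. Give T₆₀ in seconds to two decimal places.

Total absorption A = 93·0.43 + 48·0.49 + 141·0.78 + 150·0.07 = 183.99 m² sabins.
T₆₀ = 0.161 × 444 / 183.99 = 0.389 s.

0.39 s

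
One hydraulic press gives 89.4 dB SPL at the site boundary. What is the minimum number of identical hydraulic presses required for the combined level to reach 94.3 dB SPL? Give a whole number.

Need L₁ + 10·log₁₀ N ≥ 94.3, i.e. log₁₀ N ≥ 0.49.
N ≥ 10^(4.9/10) = 3.090, so N = 4.

4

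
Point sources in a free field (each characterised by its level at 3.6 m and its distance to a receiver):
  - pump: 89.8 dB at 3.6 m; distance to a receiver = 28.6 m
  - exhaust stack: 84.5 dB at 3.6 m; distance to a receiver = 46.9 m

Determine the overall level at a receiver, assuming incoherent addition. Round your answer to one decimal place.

72.3 dB

Propagate each source to the receiver with L = L_ref − 20·log₁₀(r/r_ref), then add intensities.
pump: 89.8 − 20·log₁₀(28.6/3.6) = 89.8 − 18.00 = 71.80 dB.
exhaust stack: 84.5 − 20·log₁₀(46.9/3.6) = 84.5 − 22.30 = 62.20 dB.
Σ 10^(L/10) = 1.679e+07 → L_total = 10·log₁₀(1.679e+07) = 72.25 dB.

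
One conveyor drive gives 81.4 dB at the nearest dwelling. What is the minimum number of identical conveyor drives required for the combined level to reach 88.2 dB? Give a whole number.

The shortfall is 88.2 − 81.4 = 6.8 dB, and N units add 10·log₁₀ N, so need 10·log₁₀ N ≥ 6.8.
N ≥ 10^(6.8/10) = 4.786, so N = 5.

5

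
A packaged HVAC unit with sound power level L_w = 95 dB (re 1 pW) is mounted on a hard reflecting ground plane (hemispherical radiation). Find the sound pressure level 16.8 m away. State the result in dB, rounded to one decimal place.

The power spreads over a hemisphere of area 2π·r², so L_p = L_w − 10·log₁₀(2π·r²).
2π·r² = 1773 m², 10·log₁₀ of that is 32.488 dB.
L_p = 95 − 32.488 = 62.51 dB.

62.5 dB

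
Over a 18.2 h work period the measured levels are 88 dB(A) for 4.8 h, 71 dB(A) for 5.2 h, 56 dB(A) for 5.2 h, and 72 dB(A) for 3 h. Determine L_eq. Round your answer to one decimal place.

82.4 dB(A)

L_eq = 10·log₁₀[(1/T)·Σ tᵢ·10^(Lᵢ/10)] with T = 18.2 h.
Σ tᵢ·10^(Lᵢ/10) = 4.8·10^(88/10) + 5.2·10^(71/10) + 5.2·10^(56/10) + 3·10^(72/10) = 3.144e+09.
L_eq = 10·log₁₀(3.144e+09/18.2) = 82.37 dB(A).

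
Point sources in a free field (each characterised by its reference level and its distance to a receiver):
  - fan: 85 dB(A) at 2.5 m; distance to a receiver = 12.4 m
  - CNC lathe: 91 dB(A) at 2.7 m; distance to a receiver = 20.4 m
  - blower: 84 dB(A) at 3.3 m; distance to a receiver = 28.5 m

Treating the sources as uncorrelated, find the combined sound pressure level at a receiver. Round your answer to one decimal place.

Propagate each source to the receiver with L = L_ref − 20·log₁₀(r/r_ref), then add intensities.
fan: 85 − 20·log₁₀(12.4/2.5) = 85 − 13.91 = 71.09 dB(A).
CNC lathe: 91 − 20·log₁₀(20.4/2.7) = 91 − 17.57 = 73.43 dB(A).
blower: 84 − 20·log₁₀(28.5/3.3) = 84 − 18.73 = 65.27 dB(A).
Σ 10^(L/10) = 3.827e+07 → L_total = 10·log₁₀(3.827e+07) = 75.83 dB(A).

75.8 dB(A)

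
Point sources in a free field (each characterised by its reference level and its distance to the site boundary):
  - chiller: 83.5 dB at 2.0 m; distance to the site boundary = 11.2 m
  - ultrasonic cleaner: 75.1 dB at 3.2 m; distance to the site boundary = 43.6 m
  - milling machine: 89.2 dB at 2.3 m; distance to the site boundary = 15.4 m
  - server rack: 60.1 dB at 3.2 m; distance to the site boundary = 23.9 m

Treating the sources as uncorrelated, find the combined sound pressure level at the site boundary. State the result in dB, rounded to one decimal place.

74.1 dB

Propagate each source to the receiver with L = L_ref − 20·log₁₀(r/r_ref), then add intensities.
chiller: 83.5 − 20·log₁₀(11.2/2.0) = 83.5 − 14.96 = 68.54 dB.
ultrasonic cleaner: 75.1 − 20·log₁₀(43.6/3.2) = 75.1 − 22.69 = 52.41 dB.
milling machine: 89.2 − 20·log₁₀(15.4/2.3) = 89.2 − 16.52 = 72.68 dB.
server rack: 60.1 − 20·log₁₀(23.9/3.2) = 60.1 − 17.46 = 42.64 dB.
Σ 10^(L/10) = 2.588e+07 → L_total = 10·log₁₀(2.588e+07) = 74.13 dB.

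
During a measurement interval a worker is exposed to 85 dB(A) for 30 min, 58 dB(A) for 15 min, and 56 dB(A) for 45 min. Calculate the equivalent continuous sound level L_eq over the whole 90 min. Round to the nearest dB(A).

Weight each interval's intensity by its duration and average over T = 90 min:
Σ tᵢ·10^(Lᵢ/10) = 30·10^(85/10) + 15·10^(58/10) + 45·10^(56/10) = 9.514e+09.
L_eq = 10·log₁₀(9.514e+09/90) = 80.24 dB(A).

80 dB(A)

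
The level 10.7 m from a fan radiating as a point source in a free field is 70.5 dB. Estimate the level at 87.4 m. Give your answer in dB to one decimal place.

For a point source, L₂ = L₁ − 20·log₁₀(r₂/r₁).
L₂ = 70.5 − 20·log₁₀(87.4/10.7) = 70.5 − 18.243 = 52.26 dB.

52.3 dB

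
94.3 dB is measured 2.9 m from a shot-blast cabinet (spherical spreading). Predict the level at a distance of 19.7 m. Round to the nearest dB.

For a point source, L₂ = L₁ − 20·log₁₀(r₂/r₁).
L₂ = 94.3 − 20·log₁₀(19.7/2.9) = 94.3 − 16.641 = 77.66 dB.

78 dB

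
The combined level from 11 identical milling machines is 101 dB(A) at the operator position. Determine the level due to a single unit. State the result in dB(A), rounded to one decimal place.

90.6 dB(A)

11 equal contributions raise the level by 10·log₁₀ 11 = 10.414 dB, so each unit alone gives 101 − 10.414.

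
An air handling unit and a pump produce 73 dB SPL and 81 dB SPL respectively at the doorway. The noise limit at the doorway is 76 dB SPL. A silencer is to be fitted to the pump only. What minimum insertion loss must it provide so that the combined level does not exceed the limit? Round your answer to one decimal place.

8.0 dB

The untreated sources together contribute 10^(73/10) = 1.995e+07, i.e. 73.00 dB SPL.
The limit corresponds to 10^(76/10) = 3.981e+07; subtracting the fixed part leaves 1.986e+07 for the pump, i.e. 72.98 dB SPL.
So the pump must be reduced from 81 to 72.98 dB SPL: IL = 8.02 dB.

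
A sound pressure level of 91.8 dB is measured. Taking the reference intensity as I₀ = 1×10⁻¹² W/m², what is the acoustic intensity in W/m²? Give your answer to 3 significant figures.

0.00151 W/m²

I = I₀·10^(L/10) = 10⁻¹² × 10^(91.8/10) = 10^(-2.820).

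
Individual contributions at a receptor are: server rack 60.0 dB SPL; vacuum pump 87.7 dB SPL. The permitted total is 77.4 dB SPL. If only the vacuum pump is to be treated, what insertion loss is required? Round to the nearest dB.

Fixed contribution from the other source: Σ 10^(L/10) = 10^(60.0/10) = 1.000e+06 (60.00 dB SPL).
The limit corresponds to 10^(77.4/10) = 5.495e+07; subtracting the fixed part leaves 5.395e+07 for the vacuum pump, i.e. 77.32 dB SPL.
Required insertion loss = 87.7 − 77.32 = 10.38 dB.

10 dB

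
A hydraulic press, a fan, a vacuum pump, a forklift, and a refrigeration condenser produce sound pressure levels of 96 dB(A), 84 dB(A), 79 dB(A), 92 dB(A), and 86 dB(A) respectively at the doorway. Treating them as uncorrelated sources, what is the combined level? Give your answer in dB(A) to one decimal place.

For uncorrelated sources the intensities add, so convert each level to linear form, sum, and take 10·log₁₀ of the total.
Σ 10^(L/10) = 10^(96/10) + 10^(84/10) + 10^(79/10) + 10^(92/10) + 10^(86/10) = 6.295e+09.
L_total = 10·log₁₀(6.295e+09) = 97.99 dB(A).

98.0 dB(A)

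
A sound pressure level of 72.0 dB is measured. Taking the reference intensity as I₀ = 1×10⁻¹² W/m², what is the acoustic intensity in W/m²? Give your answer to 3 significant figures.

I/I₀ = 10^(72.0/10) = 1.585e+07, so I = 1.585e+07 × 10⁻¹² W/m².

1.58e-05 W/m²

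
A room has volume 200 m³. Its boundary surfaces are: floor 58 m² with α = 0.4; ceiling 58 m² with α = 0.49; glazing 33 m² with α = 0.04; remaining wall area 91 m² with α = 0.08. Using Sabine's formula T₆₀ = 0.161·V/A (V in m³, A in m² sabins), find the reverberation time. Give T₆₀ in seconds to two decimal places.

Summing Sᵢαᵢ: 58·0.4 + 58·0.49 + 33·0.04 + 91·0.08 = 60.22 m².
T₆₀ = 0.161 × 200 / 60.22 = 0.535 s.

0.53 s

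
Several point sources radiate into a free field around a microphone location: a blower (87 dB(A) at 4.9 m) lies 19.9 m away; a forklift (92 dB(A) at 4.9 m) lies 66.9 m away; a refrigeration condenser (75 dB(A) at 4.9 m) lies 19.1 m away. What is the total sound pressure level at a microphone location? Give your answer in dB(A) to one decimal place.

76.1 dB(A)

First find each source's level at the receiver (point-source: −20·log₁₀(r/r_ref)), then combine on an intensity basis.
blower: 87 − 20·log₁₀(19.9/4.9) = 87 − 12.17 = 74.83 dB(A).
forklift: 92 − 20·log₁₀(66.9/4.9) = 92 − 22.70 = 69.30 dB(A).
refrigeration condenser: 75 − 20·log₁₀(19.1/4.9) = 75 − 11.82 = 63.18 dB(A).
Σ 10^(L/10) = 4.097e+07 → L_total = 10·log₁₀(4.097e+07) = 76.12 dB(A).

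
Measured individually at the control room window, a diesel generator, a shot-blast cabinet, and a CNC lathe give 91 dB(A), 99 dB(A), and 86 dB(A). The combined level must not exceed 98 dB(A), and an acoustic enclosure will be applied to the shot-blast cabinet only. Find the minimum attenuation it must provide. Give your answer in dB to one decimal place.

2.3 dB

The untreated sources together contribute 10^(91/10) + 10^(86/10) = 1.657e+09, i.e. 92.19 dB(A).
The limit corresponds to 10^(98/10) = 6.310e+09; subtracting the fixed part leaves 4.653e+09 for the shot-blast cabinet, i.e. 96.68 dB(A).
Required insertion loss = 99 − 96.68 = 2.32 dB.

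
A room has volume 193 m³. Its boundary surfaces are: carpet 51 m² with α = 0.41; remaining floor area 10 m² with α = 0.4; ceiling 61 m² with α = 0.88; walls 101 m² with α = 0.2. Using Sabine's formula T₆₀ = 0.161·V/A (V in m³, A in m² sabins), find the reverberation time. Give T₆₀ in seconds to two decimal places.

0.31 s

Total absorption A = 51·0.41 + 10·0.4 + 61·0.88 + 101·0.2 = 98.79 m² sabins.
T₆₀ = 0.161·V/A = 0.161·193/98.79 = 0.315 s.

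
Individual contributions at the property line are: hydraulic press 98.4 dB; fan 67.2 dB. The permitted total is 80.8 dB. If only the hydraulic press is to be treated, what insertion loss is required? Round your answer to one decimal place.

17.8 dB

Everything except the hydraulic press sums to 10^(67.2/10) = 5.248e+06 in linear terms, 67.20 dB.
The limit corresponds to 10^(80.8/10) = 1.202e+08; subtracting the fixed part leaves 1.150e+08 for the hydraulic press, i.e. 80.61 dB.
So the hydraulic press must be reduced from 98.4 to 80.61 dB: IL = 17.79 dB.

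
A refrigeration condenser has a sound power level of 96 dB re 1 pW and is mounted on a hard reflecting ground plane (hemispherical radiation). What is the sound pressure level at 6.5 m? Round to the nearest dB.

72 dB

The power spreads over a hemisphere of area 2π·r², so L_p = L_w − 10·log₁₀(2π·r²).
2π·r² = 265.5 m², 10·log₁₀ of that is 24.240 dB.
L_p = 96 − 24.240 = 71.76 dB.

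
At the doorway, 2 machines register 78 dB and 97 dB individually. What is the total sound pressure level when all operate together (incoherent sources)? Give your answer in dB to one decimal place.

For uncorrelated sources the intensities add, so convert each level to linear form, sum, and take 10·log₁₀ of the total.
Σ 10^(L/10) = 10^(78/10) + 10^(97/10) = 5.075e+09.
L_total = 10·log₁₀(5.075e+09) = 97.05 dB.

97.1 dB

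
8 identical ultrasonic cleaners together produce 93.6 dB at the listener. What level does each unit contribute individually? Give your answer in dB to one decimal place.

84.6 dB

8 equal contributions raise the level by 10·log₁₀ 8 = 9.031 dB, so each unit alone gives 93.6 − 9.031.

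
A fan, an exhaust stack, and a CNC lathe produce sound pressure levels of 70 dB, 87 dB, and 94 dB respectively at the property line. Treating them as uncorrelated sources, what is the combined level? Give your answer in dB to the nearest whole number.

Incoherent sources combine by intensity addition: L_total = 10·log₁₀(Σ 10^(L_i/10)).
Σ 10^(L/10) = 10^(70/10) + 10^(87/10) + 10^(94/10) = 3.023e+09.
L_total = 10·log₁₀(3.023e+09) = 94.80 dB.

95 dB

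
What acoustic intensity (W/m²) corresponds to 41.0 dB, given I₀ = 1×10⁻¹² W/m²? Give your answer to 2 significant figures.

1.3e-08 W/m²

I = I₀·10^(L/10) = 10⁻¹² × 10^(41.0/10) = 10^(-7.900).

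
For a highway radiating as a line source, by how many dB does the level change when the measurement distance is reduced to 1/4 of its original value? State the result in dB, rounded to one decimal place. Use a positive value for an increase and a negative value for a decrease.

+6.0 dB

With cylindrical spreading the level changes by −10·log₁₀(r₂/r₁).
ΔL = −10·log₁₀(0.25) = +6.02 dB.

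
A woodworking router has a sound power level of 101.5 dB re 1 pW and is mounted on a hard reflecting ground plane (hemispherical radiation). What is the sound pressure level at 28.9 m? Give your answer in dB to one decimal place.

The power spreads over a hemisphere of area 2π·r², so L_p = L_w − 10·log₁₀(2π·r²).
2π·r² = 5248 m², 10·log₁₀ of that is 37.200 dB.
L_p = 101.5 − 37.200 = 64.30 dB.

64.3 dB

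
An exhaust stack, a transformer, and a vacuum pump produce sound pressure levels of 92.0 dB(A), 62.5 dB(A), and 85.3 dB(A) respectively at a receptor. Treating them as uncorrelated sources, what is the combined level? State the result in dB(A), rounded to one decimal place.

Incoherent sources combine by intensity addition: L_total = 10·log₁₀(Σ 10^(L_i/10)).
Σ 10^(L/10) = 10^(92.0/10) + 10^(62.5/10) + 10^(85.3/10) = 1.926e+09.
L_total = 10·log₁₀(1.926e+09) = 92.85 dB(A).

92.8 dB(A)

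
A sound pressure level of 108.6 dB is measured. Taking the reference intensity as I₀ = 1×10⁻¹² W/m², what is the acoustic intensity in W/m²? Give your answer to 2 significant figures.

0.072 W/m²

L = 10·log₁₀(I/I₀) ⇒ I = I₀·10^(L/10) = 10⁻¹² × 10^10.86.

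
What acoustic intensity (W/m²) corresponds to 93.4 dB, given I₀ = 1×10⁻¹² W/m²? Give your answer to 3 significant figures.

0.00219 W/m²

I = I₀·10^(L/10) = 10⁻¹² × 10^(93.4/10) = 10^(-2.660).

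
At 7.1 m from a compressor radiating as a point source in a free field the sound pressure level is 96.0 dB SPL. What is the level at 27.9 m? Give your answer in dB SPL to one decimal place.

84.1 dB SPL

For a point source, L₂ = L₁ − 20·log₁₀(r₂/r₁).
L₂ = 96.0 − 20·log₁₀(27.9/7.1) = 96.0 − 11.887 = 84.11 dB SPL.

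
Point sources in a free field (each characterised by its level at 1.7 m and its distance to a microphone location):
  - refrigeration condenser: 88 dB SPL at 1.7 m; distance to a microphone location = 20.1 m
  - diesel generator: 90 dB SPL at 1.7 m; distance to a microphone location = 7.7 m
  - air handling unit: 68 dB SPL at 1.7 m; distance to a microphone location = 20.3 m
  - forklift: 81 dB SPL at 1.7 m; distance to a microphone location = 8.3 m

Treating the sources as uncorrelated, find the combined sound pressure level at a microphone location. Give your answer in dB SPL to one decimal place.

Apply inverse-square spreading to bring every level to the receiver, then sum 10^(L/10).
refrigeration condenser: 88 − 20·log₁₀(20.1/1.7) = 88 − 21.45 = 66.55 dB SPL.
diesel generator: 90 − 20·log₁₀(7.7/1.7) = 90 − 13.12 = 76.88 dB SPL.
air handling unit: 68 − 20·log₁₀(20.3/1.7) = 68 − 21.54 = 46.46 dB SPL.
forklift: 81 − 20·log₁₀(8.3/1.7) = 81 − 13.77 = 67.23 dB SPL.
Σ 10^(L/10) = 5.858e+07 → L_total = 10·log₁₀(5.858e+07) = 77.68 dB SPL.

77.7 dB SPL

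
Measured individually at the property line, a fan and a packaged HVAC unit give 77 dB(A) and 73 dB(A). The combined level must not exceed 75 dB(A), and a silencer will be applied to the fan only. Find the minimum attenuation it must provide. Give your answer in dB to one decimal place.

Everything except the fan sums to 10^(73/10) = 1.995e+07 in linear terms, 73.00 dB(A).
The limit corresponds to 10^(75/10) = 3.162e+07; subtracting the fixed part leaves 1.167e+07 for the fan, i.e. 70.67 dB(A).
So the fan must be reduced from 77 to 70.67 dB(A): IL = 6.33 dB.

6.3 dB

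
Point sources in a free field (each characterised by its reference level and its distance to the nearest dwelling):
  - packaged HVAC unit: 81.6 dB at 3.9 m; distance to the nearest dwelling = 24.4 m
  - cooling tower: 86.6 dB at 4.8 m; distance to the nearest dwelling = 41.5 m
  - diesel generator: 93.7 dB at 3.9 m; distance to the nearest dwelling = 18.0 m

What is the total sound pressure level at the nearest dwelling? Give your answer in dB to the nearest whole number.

First find each source's level at the receiver (point-source: −20·log₁₀(r/r_ref)), then combine on an intensity basis.
packaged HVAC unit: 81.6 − 20·log₁₀(24.4/3.9) = 81.6 − 15.93 = 65.67 dB.
cooling tower: 86.6 − 20·log₁₀(41.5/4.8) = 86.6 − 18.74 = 67.86 dB.
diesel generator: 93.7 − 20·log₁₀(18.0/3.9) = 93.7 − 13.28 = 80.42 dB.
Σ 10^(L/10) = 1.199e+08 → L_total = 10·log₁₀(1.199e+08) = 80.79 dB.

81 dB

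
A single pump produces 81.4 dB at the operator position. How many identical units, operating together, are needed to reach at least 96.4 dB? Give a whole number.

Need L₁ + 10·log₁₀ N ≥ 96.4, i.e. log₁₀ N ≥ 1.50.
N ≥ 10^(15.0/10) = 31.623, so N = 32.

32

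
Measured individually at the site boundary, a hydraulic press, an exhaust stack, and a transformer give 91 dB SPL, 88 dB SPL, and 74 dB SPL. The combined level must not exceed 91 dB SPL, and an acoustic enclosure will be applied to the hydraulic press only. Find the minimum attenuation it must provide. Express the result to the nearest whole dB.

3 dB

Fixed contribution from the other sources: Σ 10^(L/10) = 10^(88/10) + 10^(74/10) = 6.561e+08 (88.17 dB SPL).
The limit corresponds to 10^(91/10) = 1.259e+09; subtracting the fixed part leaves 6.028e+08 for the hydraulic press, i.e. 87.80 dB SPL.
So the hydraulic press must be reduced from 91 to 87.80 dB SPL: IL = 3.20 dB.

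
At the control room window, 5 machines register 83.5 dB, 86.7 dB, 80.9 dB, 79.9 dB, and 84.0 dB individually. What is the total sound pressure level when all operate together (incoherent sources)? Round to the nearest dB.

For uncorrelated sources the intensities add, so convert each level to linear form, sum, and take 10·log₁₀ of the total.
Σ 10^(L/10) = 10^(83.5/10) + 10^(86.7/10) + 10^(80.9/10) + 10^(79.9/10) + 10^(84.0/10) = 1.164e+09.
L_total = 10·log₁₀(1.164e+09) = 90.66 dB.

91 dB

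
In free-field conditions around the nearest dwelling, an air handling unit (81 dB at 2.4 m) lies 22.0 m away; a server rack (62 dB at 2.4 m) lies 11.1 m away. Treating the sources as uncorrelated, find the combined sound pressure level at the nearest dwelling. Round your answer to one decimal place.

First find each source's level at the receiver (point-source: −20·log₁₀(r/r_ref)), then combine on an intensity basis.
air handling unit: 81 − 20·log₁₀(22.0/2.4) = 81 − 19.24 = 61.76 dB.
server rack: 62 − 20·log₁₀(11.1/2.4) = 62 − 13.30 = 48.70 dB.
Σ 10^(L/10) = 1.572e+06 → L_total = 10·log₁₀(1.572e+06) = 61.97 dB.

62.0 dB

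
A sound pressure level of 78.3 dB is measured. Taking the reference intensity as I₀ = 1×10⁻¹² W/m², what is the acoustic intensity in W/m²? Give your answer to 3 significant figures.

6.76e-05 W/m²

I = I₀·10^(L/10) = 10⁻¹² × 10^(78.3/10) = 10^(-4.170).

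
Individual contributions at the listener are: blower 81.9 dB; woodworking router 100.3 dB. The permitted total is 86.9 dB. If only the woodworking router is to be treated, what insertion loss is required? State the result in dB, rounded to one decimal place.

15.1 dB

The untreated sources together contribute 10^(81.9/10) = 1.549e+08, i.e. 81.90 dB.
The limit corresponds to 10^(86.9/10) = 4.898e+08; subtracting the fixed part leaves 3.349e+08 for the woodworking router, i.e. 85.25 dB.
So the woodworking router must be reduced from 100.3 to 85.25 dB: IL = 15.05 dB.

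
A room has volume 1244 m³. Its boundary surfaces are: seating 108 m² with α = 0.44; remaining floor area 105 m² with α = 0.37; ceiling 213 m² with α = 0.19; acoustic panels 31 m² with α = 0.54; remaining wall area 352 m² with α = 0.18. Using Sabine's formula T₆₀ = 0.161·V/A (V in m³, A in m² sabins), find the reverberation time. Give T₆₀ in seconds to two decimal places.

Total absorption A = 108·0.44 + 105·0.37 + 213·0.19 + 31·0.54 + 352·0.18 = 206.94 m² sabins.
T₆₀ = 0.161·V/A = 0.161·1244/206.94 = 0.968 s.

0.97 s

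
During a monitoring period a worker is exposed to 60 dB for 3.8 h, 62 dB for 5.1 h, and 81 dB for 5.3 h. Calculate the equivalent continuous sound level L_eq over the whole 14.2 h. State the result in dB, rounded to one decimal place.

76.8 dB

L_eq = 10·log₁₀[(1/T)·Σ tᵢ·10^(Lᵢ/10)] with T = 14.2 h.
Σ tᵢ·10^(Lᵢ/10) = 3.8·10^(60/10) + 5.1·10^(62/10) + 5.3·10^(81/10) = 6.791e+08.
L_eq = 10·log₁₀(6.791e+08/14.2) = 76.80 dB.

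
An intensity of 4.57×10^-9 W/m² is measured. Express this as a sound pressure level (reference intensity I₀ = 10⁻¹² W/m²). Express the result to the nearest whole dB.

Dividing by I₀ shifts the exponent by 12: I/I₀ = 4.57×10^3.
L = 10·(0.6599 + 3) = 36.60 dB.

37 dB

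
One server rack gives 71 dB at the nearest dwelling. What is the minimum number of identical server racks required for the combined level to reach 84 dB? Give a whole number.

20

N identical sources give L₁ + 10·log₁₀ N, so require 10·log₁₀ N ≥ 84 − 71 = 13.0 dB.
N ≥ 10^(13.0/10) = 19.953, so N = 20.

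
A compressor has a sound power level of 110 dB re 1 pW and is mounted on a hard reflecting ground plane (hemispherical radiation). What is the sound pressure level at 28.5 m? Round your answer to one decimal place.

The power spreads over a hemisphere of area 2π·r², so L_p = L_w − 10·log₁₀(2π·r²).
2π·r² = 5104 m², 10·log₁₀ of that is 37.079 dB.
L_p = 110 − 37.079 = 72.92 dB.

72.9 dB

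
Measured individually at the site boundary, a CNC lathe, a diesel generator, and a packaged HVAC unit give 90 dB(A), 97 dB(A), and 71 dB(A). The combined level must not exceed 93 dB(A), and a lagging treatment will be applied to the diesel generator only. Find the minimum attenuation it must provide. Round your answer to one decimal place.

7.1 dB

The untreated sources together contribute 10^(90/10) + 10^(71/10) = 1.013e+09, i.e. 90.05 dB(A).
The limit corresponds to 10^(93/10) = 1.995e+09; subtracting the fixed part leaves 9.827e+08 for the diesel generator, i.e. 89.92 dB(A).
So the diesel generator must be reduced from 97 to 89.92 dB(A): IL = 7.08 dB.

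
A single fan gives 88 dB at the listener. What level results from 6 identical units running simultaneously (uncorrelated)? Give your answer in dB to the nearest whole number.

96 dB

L_total = L₁ + 10·log₁₀ N for N identical incoherent sources.
L_total = 88 + 10·log₁₀(6) = 88 + 7.782 = 95.78 dB.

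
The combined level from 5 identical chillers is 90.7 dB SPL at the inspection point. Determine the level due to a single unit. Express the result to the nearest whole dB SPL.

Dividing the total intensity by 5 lowers the level by 10·log₁₀ 5 = 6.990 dB: L₁ = 90.7 − 6.990.

84 dB SPL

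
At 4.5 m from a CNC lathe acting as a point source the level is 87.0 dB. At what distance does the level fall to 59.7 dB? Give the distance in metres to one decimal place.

104.3 m

Point-source spreading drops the level by 20·log₁₀(r₂/r₁); inverting, r₂/r₁ = 10^(ΔL/20).
r₂ = 4.5·10^((87.0−59.7)/20) = 4.5·10^(27.3/20) = 104.28 m.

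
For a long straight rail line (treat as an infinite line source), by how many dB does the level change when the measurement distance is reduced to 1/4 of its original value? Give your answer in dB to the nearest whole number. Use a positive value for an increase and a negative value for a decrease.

With cylindrical spreading the level changes by −10·log₁₀(r₂/r₁).
ΔL = −10·log₁₀(0.25) = +6.02 dB.

+6 dB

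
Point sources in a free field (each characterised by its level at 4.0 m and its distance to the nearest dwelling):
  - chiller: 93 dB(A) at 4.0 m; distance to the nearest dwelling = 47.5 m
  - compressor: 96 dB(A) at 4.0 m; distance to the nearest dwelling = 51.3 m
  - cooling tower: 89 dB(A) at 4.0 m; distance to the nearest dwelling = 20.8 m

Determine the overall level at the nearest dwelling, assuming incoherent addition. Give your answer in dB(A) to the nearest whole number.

Apply inverse-square spreading to bring every level to the receiver, then sum 10^(L/10).
chiller: 93 − 20·log₁₀(47.5/4.0) = 93 − 21.49 = 71.51 dB(A).
compressor: 96 − 20·log₁₀(51.3/4.0) = 96 − 22.16 = 73.84 dB(A).
cooling tower: 89 − 20·log₁₀(20.8/4.0) = 89 − 14.32 = 74.68 dB(A).
Σ 10^(L/10) = 6.773e+07 → L_total = 10·log₁₀(6.773e+07) = 78.31 dB(A).

78 dB(A)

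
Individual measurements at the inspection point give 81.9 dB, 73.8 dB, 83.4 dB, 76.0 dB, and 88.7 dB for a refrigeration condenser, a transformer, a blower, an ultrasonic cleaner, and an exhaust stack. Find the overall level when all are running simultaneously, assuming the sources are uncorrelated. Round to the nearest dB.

91 dB

For uncorrelated sources the intensities add, so convert each level to linear form, sum, and take 10·log₁₀ of the total.
Σ 10^(L/10) = 10^(81.9/10) + 10^(73.8/10) + 10^(83.4/10) + 10^(76.0/10) + 10^(88.7/10) = 1.179e+09.
L_total = 10·log₁₀(1.179e+09) = 90.71 dB.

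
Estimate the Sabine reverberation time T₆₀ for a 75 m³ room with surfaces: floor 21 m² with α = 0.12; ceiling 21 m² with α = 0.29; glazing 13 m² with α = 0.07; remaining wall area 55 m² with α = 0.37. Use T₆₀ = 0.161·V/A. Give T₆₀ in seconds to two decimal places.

A = Σ Sᵢαᵢ = 21·0.12 + 21·0.29 + 13·0.07 + 55·0.37 = 29.87 m².
T₆₀ = 0.161·V/A = 0.161·75/29.87 = 0.404 s.

0.40 s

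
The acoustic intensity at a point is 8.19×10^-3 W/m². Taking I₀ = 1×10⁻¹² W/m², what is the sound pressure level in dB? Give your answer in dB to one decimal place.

L = 10·log₁₀(I/I₀) = 10·log₁₀(8.19×10^-3/10⁻¹²) = 10·log₁₀(8.19×10^9).
L = 10·(0.9133 + 9) = 99.13 dB.

99.1 dB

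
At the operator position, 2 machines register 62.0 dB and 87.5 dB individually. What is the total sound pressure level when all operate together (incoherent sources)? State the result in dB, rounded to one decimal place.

87.5 dB

Incoherent sources combine by intensity addition: L_total = 10·log₁₀(Σ 10^(L_i/10)).
Σ 10^(L/10) = 10^(62.0/10) + 10^(87.5/10) = 5.639e+08.
L_total = 10·log₁₀(5.639e+08) = 87.51 dB.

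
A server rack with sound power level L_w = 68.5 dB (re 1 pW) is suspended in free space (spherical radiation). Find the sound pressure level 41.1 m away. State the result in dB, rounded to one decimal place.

25.2 dB

The power spreads over a sphere of area 4π·r², so L_p = L_w − 10·log₁₀(4π·r²).
4π·r² = 2.123e+04 m², 10·log₁₀ of that is 43.269 dB.
L_p = 68.5 − 43.269 = 25.23 dB.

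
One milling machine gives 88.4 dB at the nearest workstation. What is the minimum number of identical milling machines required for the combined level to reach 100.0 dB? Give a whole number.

15

The shortfall is 100.0 − 88.4 = 11.6 dB, and N units add 10·log₁₀ N, so need 10·log₁₀ N ≥ 11.6.
N ≥ 10^(11.6/10) = 14.454, so N = 15.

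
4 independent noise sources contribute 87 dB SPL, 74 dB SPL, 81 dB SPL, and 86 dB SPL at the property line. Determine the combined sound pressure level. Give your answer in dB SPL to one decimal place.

90.2 dB SPL

Incoherent sources combine by intensity addition: L_total = 10·log₁₀(Σ 10^(L_i/10)).
Σ 10^(L/10) = 10^(87/10) + 10^(74/10) + 10^(81/10) + 10^(86/10) = 1.050e+09.
L_total = 10·log₁₀(1.050e+09) = 90.21 dB SPL.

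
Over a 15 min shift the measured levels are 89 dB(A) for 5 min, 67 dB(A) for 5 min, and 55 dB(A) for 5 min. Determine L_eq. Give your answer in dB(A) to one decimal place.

The energy average is taken in the linear domain: L_eq = 10·log₁₀[(Σ tᵢ·10^(Lᵢ/10))/T], T = 15 min.
Σ tᵢ·10^(Lᵢ/10) = 5·10^(89/10) + 5·10^(67/10) + 5·10^(55/10) = 3.998e+09.
L_eq = 10·log₁₀(3.998e+09/15) = 84.26 dB(A).

84.3 dB(A)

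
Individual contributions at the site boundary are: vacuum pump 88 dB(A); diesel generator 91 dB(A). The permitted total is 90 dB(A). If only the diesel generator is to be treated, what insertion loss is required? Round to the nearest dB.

5 dB

Fixed contribution from the other source: Σ 10^(L/10) = 10^(88/10) = 6.310e+08 (88.00 dB(A)).
To meet 90 dB(A) overall, the treated diesel generator may contribute at most 10^(90/10) − 6.310e+08 = 3.690e+08, i.e. 85.67 dB(A).
Required insertion loss = 91 − 85.67 = 5.33 dB.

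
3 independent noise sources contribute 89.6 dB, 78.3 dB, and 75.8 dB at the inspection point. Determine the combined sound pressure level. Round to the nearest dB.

90 dB

Incoherent sources combine by intensity addition: L_total = 10·log₁₀(Σ 10^(L_i/10)).
Σ 10^(L/10) = 10^(89.6/10) + 10^(78.3/10) + 10^(75.8/10) = 1.018e+09.
L_total = 10·log₁₀(1.018e+09) = 90.08 dB.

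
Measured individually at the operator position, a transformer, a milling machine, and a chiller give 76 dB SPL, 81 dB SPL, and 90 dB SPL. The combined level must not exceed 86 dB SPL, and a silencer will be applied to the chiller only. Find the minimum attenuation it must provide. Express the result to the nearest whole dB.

6 dB

Everything except the chiller sums to 10^(76/10) + 10^(81/10) = 1.657e+08 in linear terms, 82.19 dB SPL.
The limit corresponds to 10^(86/10) = 3.981e+08; subtracting the fixed part leaves 2.324e+08 for the chiller, i.e. 83.66 dB SPL.
Required insertion loss = 90 − 83.66 = 6.34 dB.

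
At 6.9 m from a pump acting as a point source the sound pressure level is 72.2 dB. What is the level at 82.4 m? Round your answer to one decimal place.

For a point source, L₂ = L₁ − 20·log₁₀(r₂/r₁).
L₂ = 72.2 − 20·log₁₀(82.4/6.9) = 72.2 − 21.542 = 50.66 dB.

50.7 dB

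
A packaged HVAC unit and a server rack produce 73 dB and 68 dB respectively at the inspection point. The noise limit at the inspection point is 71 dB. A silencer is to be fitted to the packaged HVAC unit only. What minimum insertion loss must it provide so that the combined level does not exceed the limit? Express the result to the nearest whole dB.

Fixed contribution from the other source: Σ 10^(L/10) = 10^(68/10) = 6.310e+06 (68.00 dB).
To meet 71 dB overall, the treated packaged HVAC unit may contribute at most 10^(71/10) − 6.310e+06 = 6.280e+06, i.e. 67.98 dB.
So the packaged HVAC unit must be reduced from 73 to 67.98 dB: IL = 5.02 dB.

5 dB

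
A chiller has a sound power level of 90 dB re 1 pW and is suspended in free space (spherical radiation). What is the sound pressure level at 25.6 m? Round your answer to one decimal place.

50.8 dB

Free-field spherical radiation: L_p = L_w − 10·log₁₀(4π·r²), r = 25.6 m.
4π·r² = 8235 m², 10·log₁₀ of that is 39.157 dB.
L_p = 90 − 39.157 = 50.84 dB.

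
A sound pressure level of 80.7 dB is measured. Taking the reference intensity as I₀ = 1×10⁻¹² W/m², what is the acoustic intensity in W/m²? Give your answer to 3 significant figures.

0.000117 W/m²

L = 10·log₁₀(I/I₀) ⇒ I = I₀·10^(L/10) = 10⁻¹² × 10^8.07.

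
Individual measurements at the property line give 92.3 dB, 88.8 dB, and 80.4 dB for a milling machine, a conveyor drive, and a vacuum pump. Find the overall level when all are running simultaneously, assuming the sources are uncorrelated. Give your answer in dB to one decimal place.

94.1 dB

Incoherent sources combine by intensity addition: L_total = 10·log₁₀(Σ 10^(L_i/10)).
Σ 10^(L/10) = 10^(92.3/10) + 10^(88.8/10) + 10^(80.4/10) = 2.566e+09.
L_total = 10·log₁₀(2.566e+09) = 94.09 dB.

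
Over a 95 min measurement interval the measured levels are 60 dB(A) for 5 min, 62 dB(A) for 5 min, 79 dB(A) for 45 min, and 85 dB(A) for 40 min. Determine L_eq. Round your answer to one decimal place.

Weight each interval's intensity by its duration and average over T = 95 min:
Σ tᵢ·10^(Lᵢ/10) = 5·10^(60/10) + 5·10^(62/10) + 45·10^(79/10) + 40·10^(85/10) = 1.624e+10.
L_eq = 10·log₁₀(1.624e+10/95) = 82.33 dB(A).

82.3 dB(A)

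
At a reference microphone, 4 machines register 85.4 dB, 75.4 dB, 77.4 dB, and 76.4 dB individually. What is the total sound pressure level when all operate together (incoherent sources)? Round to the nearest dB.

87 dB

Incoherent sources combine by intensity addition: L_total = 10·log₁₀(Σ 10^(L_i/10)).
Σ 10^(L/10) = 10^(85.4/10) + 10^(75.4/10) + 10^(77.4/10) + 10^(76.4/10) = 4.800e+08.
L_total = 10·log₁₀(4.800e+08) = 86.81 dB.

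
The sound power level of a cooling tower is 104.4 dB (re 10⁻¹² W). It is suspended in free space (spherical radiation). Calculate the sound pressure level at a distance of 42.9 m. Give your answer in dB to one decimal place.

Free-field spherical radiation: L_p = L_w − 10·log₁₀(4π·r²), r = 42.9 m.
4π·r² = 2.313e+04 m², 10·log₁₀ of that is 43.641 dB.
L_p = 104.4 − 43.641 = 60.76 dB.

60.8 dB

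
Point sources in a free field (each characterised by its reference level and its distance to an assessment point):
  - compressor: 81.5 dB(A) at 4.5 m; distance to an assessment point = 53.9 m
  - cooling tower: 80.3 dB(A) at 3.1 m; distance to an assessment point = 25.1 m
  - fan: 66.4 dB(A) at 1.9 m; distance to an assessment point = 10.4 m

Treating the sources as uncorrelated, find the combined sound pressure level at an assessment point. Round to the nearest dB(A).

First find each source's level at the receiver (point-source: −20·log₁₀(r/r_ref)), then combine on an intensity basis.
compressor: 81.5 − 20·log₁₀(53.9/4.5) = 81.5 − 21.57 = 59.93 dB(A).
cooling tower: 80.3 − 20·log₁₀(25.1/3.1) = 80.3 − 18.17 = 62.13 dB(A).
fan: 66.4 − 20·log₁₀(10.4/1.9) = 66.4 − 14.77 = 51.63 dB(A).
Σ 10^(L/10) = 2.765e+06 → L_total = 10·log₁₀(2.765e+06) = 64.42 dB(A).

64 dB(A)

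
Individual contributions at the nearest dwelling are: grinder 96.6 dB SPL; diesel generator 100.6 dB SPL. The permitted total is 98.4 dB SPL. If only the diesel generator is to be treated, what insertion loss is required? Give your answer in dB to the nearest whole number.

The untreated sources together contribute 10^(96.6/10) = 4.571e+09, i.e. 96.60 dB SPL.
To meet 98.4 dB SPL overall, the treated diesel generator may contribute at most 10^(98.4/10) − 4.571e+09 = 2.347e+09, i.e. 93.71 dB SPL.
Required insertion loss = 100.6 − 93.71 = 6.89 dB.

7 dB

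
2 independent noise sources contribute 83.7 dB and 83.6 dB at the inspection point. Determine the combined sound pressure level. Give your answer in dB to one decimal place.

For uncorrelated sources the intensities add, so convert each level to linear form, sum, and take 10·log₁₀ of the total.
Σ 10^(L/10) = 10^(83.7/10) + 10^(83.6/10) = 4.635e+08.
L_total = 10·log₁₀(4.635e+08) = 86.66 dB.

86.7 dB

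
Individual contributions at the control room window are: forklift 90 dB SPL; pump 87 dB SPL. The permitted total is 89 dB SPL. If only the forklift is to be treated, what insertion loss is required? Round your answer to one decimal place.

The untreated sources together contribute 10^(87/10) = 5.012e+08, i.e. 87.00 dB SPL.
The limit corresponds to 10^(89/10) = 7.943e+08; subtracting the fixed part leaves 2.931e+08 for the forklift, i.e. 84.67 dB SPL.
So the forklift must be reduced from 90 to 84.67 dB SPL: IL = 5.33 dB.

5.3 dB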